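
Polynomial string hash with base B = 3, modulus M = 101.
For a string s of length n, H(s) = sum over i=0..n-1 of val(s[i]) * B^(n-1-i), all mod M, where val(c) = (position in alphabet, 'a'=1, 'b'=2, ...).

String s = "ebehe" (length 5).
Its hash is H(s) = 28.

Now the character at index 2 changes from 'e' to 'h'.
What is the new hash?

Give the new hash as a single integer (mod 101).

Answer: 55

Derivation:
val('e') = 5, val('h') = 8
Position k = 2, exponent = n-1-k = 2
B^2 mod M = 3^2 mod 101 = 9
Delta = (8 - 5) * 9 mod 101 = 27
New hash = (28 + 27) mod 101 = 55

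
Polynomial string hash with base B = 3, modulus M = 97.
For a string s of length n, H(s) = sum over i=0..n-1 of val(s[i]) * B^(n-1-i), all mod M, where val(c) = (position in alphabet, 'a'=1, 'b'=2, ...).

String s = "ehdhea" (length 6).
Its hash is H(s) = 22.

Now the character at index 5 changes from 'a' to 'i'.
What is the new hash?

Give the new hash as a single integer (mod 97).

Answer: 30

Derivation:
val('a') = 1, val('i') = 9
Position k = 5, exponent = n-1-k = 0
B^0 mod M = 3^0 mod 97 = 1
Delta = (9 - 1) * 1 mod 97 = 8
New hash = (22 + 8) mod 97 = 30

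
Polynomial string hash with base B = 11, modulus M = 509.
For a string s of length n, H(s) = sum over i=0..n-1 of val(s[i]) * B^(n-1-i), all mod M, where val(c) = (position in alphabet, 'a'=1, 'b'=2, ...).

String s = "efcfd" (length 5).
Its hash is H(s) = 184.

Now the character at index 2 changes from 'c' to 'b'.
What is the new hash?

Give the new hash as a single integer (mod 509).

val('c') = 3, val('b') = 2
Position k = 2, exponent = n-1-k = 2
B^2 mod M = 11^2 mod 509 = 121
Delta = (2 - 3) * 121 mod 509 = 388
New hash = (184 + 388) mod 509 = 63

Answer: 63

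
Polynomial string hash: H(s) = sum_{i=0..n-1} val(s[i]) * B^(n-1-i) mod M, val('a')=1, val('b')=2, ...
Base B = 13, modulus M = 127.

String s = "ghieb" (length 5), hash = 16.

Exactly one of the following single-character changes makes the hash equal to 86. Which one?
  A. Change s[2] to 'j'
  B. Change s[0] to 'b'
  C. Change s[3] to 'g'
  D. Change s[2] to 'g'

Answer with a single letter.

Answer: B

Derivation:
Option A: s[2]='i'->'j', delta=(10-9)*13^2 mod 127 = 42, hash=16+42 mod 127 = 58
Option B: s[0]='g'->'b', delta=(2-7)*13^4 mod 127 = 70, hash=16+70 mod 127 = 86 <-- target
Option C: s[3]='e'->'g', delta=(7-5)*13^1 mod 127 = 26, hash=16+26 mod 127 = 42
Option D: s[2]='i'->'g', delta=(7-9)*13^2 mod 127 = 43, hash=16+43 mod 127 = 59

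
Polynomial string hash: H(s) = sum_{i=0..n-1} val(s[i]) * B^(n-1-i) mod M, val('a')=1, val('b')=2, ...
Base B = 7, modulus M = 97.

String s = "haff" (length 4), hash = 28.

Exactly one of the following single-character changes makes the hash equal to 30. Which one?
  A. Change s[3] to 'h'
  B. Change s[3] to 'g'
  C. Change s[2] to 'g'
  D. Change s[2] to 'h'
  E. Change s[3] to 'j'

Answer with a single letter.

Option A: s[3]='f'->'h', delta=(8-6)*7^0 mod 97 = 2, hash=28+2 mod 97 = 30 <-- target
Option B: s[3]='f'->'g', delta=(7-6)*7^0 mod 97 = 1, hash=28+1 mod 97 = 29
Option C: s[2]='f'->'g', delta=(7-6)*7^1 mod 97 = 7, hash=28+7 mod 97 = 35
Option D: s[2]='f'->'h', delta=(8-6)*7^1 mod 97 = 14, hash=28+14 mod 97 = 42
Option E: s[3]='f'->'j', delta=(10-6)*7^0 mod 97 = 4, hash=28+4 mod 97 = 32

Answer: A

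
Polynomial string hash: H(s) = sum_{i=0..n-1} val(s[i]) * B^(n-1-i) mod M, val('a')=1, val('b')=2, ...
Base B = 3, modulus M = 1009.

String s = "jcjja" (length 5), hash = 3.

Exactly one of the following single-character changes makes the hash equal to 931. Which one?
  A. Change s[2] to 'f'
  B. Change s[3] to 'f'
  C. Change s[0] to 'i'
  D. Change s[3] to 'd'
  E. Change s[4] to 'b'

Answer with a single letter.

Option A: s[2]='j'->'f', delta=(6-10)*3^2 mod 1009 = 973, hash=3+973 mod 1009 = 976
Option B: s[3]='j'->'f', delta=(6-10)*3^1 mod 1009 = 997, hash=3+997 mod 1009 = 1000
Option C: s[0]='j'->'i', delta=(9-10)*3^4 mod 1009 = 928, hash=3+928 mod 1009 = 931 <-- target
Option D: s[3]='j'->'d', delta=(4-10)*3^1 mod 1009 = 991, hash=3+991 mod 1009 = 994
Option E: s[4]='a'->'b', delta=(2-1)*3^0 mod 1009 = 1, hash=3+1 mod 1009 = 4

Answer: C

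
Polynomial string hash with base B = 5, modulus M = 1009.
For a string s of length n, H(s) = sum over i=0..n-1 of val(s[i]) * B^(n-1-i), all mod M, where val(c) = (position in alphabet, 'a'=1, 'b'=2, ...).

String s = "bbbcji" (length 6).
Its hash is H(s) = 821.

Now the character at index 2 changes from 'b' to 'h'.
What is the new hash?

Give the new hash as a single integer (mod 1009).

val('b') = 2, val('h') = 8
Position k = 2, exponent = n-1-k = 3
B^3 mod M = 5^3 mod 1009 = 125
Delta = (8 - 2) * 125 mod 1009 = 750
New hash = (821 + 750) mod 1009 = 562

Answer: 562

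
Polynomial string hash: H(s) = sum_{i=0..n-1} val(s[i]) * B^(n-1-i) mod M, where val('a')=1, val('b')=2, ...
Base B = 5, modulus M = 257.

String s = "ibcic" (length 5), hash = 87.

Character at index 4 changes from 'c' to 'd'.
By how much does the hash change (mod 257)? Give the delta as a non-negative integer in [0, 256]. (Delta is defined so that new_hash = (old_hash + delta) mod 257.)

Answer: 1

Derivation:
Delta formula: (val(new) - val(old)) * B^(n-1-k) mod M
  val('d') - val('c') = 4 - 3 = 1
  B^(n-1-k) = 5^0 mod 257 = 1
  Delta = 1 * 1 mod 257 = 1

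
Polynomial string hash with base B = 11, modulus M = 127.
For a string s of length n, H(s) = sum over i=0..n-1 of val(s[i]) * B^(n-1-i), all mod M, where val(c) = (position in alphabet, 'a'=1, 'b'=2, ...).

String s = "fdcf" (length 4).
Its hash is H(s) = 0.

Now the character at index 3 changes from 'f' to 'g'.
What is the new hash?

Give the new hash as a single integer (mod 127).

Answer: 1

Derivation:
val('f') = 6, val('g') = 7
Position k = 3, exponent = n-1-k = 0
B^0 mod M = 11^0 mod 127 = 1
Delta = (7 - 6) * 1 mod 127 = 1
New hash = (0 + 1) mod 127 = 1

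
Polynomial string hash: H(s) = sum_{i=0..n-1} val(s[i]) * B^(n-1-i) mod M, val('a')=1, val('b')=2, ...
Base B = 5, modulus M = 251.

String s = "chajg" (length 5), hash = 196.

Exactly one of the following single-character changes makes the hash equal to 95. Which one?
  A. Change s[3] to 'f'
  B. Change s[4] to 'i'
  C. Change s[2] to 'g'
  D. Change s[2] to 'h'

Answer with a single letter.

Answer: C

Derivation:
Option A: s[3]='j'->'f', delta=(6-10)*5^1 mod 251 = 231, hash=196+231 mod 251 = 176
Option B: s[4]='g'->'i', delta=(9-7)*5^0 mod 251 = 2, hash=196+2 mod 251 = 198
Option C: s[2]='a'->'g', delta=(7-1)*5^2 mod 251 = 150, hash=196+150 mod 251 = 95 <-- target
Option D: s[2]='a'->'h', delta=(8-1)*5^2 mod 251 = 175, hash=196+175 mod 251 = 120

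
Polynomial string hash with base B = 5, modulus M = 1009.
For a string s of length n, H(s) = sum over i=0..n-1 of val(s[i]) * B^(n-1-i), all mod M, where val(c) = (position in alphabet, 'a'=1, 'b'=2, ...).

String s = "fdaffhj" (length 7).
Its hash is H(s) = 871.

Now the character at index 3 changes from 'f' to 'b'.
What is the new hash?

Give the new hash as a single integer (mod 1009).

val('f') = 6, val('b') = 2
Position k = 3, exponent = n-1-k = 3
B^3 mod M = 5^3 mod 1009 = 125
Delta = (2 - 6) * 125 mod 1009 = 509
New hash = (871 + 509) mod 1009 = 371

Answer: 371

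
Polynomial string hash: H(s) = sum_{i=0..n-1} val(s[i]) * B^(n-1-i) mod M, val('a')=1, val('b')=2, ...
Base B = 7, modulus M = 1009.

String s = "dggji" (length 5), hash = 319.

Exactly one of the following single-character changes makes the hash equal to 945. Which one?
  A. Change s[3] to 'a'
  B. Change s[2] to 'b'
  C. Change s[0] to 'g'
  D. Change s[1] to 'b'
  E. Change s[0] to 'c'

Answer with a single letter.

Option A: s[3]='j'->'a', delta=(1-10)*7^1 mod 1009 = 946, hash=319+946 mod 1009 = 256
Option B: s[2]='g'->'b', delta=(2-7)*7^2 mod 1009 = 764, hash=319+764 mod 1009 = 74
Option C: s[0]='d'->'g', delta=(7-4)*7^4 mod 1009 = 140, hash=319+140 mod 1009 = 459
Option D: s[1]='g'->'b', delta=(2-7)*7^3 mod 1009 = 303, hash=319+303 mod 1009 = 622
Option E: s[0]='d'->'c', delta=(3-4)*7^4 mod 1009 = 626, hash=319+626 mod 1009 = 945 <-- target

Answer: E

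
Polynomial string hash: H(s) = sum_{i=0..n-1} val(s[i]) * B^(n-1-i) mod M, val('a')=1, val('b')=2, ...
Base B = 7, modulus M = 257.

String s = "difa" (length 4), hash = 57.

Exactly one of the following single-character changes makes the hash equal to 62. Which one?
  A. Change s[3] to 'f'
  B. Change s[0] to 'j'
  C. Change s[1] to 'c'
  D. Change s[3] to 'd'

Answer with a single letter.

Answer: A

Derivation:
Option A: s[3]='a'->'f', delta=(6-1)*7^0 mod 257 = 5, hash=57+5 mod 257 = 62 <-- target
Option B: s[0]='d'->'j', delta=(10-4)*7^3 mod 257 = 2, hash=57+2 mod 257 = 59
Option C: s[1]='i'->'c', delta=(3-9)*7^2 mod 257 = 220, hash=57+220 mod 257 = 20
Option D: s[3]='a'->'d', delta=(4-1)*7^0 mod 257 = 3, hash=57+3 mod 257 = 60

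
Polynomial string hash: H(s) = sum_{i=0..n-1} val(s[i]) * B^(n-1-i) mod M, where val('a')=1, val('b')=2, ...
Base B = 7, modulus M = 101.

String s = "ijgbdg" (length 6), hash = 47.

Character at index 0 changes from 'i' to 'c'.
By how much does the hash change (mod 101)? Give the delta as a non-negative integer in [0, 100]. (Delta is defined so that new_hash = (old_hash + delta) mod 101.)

Answer: 57

Derivation:
Delta formula: (val(new) - val(old)) * B^(n-1-k) mod M
  val('c') - val('i') = 3 - 9 = -6
  B^(n-1-k) = 7^5 mod 101 = 41
  Delta = -6 * 41 mod 101 = 57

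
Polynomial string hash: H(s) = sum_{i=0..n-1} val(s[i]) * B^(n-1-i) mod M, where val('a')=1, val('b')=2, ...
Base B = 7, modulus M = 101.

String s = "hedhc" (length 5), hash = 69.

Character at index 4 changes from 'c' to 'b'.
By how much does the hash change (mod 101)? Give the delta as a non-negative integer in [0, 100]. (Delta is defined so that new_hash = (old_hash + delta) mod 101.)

Delta formula: (val(new) - val(old)) * B^(n-1-k) mod M
  val('b') - val('c') = 2 - 3 = -1
  B^(n-1-k) = 7^0 mod 101 = 1
  Delta = -1 * 1 mod 101 = 100

Answer: 100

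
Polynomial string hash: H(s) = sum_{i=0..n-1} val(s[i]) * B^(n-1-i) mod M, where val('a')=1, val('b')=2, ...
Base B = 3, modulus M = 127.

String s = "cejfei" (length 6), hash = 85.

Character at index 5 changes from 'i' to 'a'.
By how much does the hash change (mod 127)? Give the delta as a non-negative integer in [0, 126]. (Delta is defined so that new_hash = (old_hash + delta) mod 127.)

Delta formula: (val(new) - val(old)) * B^(n-1-k) mod M
  val('a') - val('i') = 1 - 9 = -8
  B^(n-1-k) = 3^0 mod 127 = 1
  Delta = -8 * 1 mod 127 = 119

Answer: 119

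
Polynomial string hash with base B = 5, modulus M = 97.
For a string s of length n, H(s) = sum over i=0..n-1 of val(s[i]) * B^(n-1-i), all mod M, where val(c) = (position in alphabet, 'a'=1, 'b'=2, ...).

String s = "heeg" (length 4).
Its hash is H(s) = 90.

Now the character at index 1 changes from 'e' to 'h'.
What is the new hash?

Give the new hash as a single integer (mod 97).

Answer: 68

Derivation:
val('e') = 5, val('h') = 8
Position k = 1, exponent = n-1-k = 2
B^2 mod M = 5^2 mod 97 = 25
Delta = (8 - 5) * 25 mod 97 = 75
New hash = (90 + 75) mod 97 = 68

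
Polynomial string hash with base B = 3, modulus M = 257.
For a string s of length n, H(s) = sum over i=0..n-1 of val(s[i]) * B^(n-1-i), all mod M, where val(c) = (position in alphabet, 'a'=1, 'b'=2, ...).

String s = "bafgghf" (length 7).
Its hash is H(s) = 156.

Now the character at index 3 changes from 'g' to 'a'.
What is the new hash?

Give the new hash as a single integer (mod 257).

Answer: 251

Derivation:
val('g') = 7, val('a') = 1
Position k = 3, exponent = n-1-k = 3
B^3 mod M = 3^3 mod 257 = 27
Delta = (1 - 7) * 27 mod 257 = 95
New hash = (156 + 95) mod 257 = 251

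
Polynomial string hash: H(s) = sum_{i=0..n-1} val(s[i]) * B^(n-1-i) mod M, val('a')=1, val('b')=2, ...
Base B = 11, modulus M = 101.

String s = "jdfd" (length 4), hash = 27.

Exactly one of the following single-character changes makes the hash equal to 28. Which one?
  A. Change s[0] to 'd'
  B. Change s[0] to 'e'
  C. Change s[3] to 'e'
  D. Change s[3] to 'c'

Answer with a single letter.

Option A: s[0]='j'->'d', delta=(4-10)*11^3 mod 101 = 94, hash=27+94 mod 101 = 20
Option B: s[0]='j'->'e', delta=(5-10)*11^3 mod 101 = 11, hash=27+11 mod 101 = 38
Option C: s[3]='d'->'e', delta=(5-4)*11^0 mod 101 = 1, hash=27+1 mod 101 = 28 <-- target
Option D: s[3]='d'->'c', delta=(3-4)*11^0 mod 101 = 100, hash=27+100 mod 101 = 26

Answer: C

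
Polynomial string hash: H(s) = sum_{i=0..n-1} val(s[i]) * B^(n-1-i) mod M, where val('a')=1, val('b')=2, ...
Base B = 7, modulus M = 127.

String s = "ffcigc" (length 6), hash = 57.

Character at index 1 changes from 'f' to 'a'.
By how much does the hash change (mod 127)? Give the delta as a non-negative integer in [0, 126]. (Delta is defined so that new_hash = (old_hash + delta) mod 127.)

Delta formula: (val(new) - val(old)) * B^(n-1-k) mod M
  val('a') - val('f') = 1 - 6 = -5
  B^(n-1-k) = 7^4 mod 127 = 115
  Delta = -5 * 115 mod 127 = 60

Answer: 60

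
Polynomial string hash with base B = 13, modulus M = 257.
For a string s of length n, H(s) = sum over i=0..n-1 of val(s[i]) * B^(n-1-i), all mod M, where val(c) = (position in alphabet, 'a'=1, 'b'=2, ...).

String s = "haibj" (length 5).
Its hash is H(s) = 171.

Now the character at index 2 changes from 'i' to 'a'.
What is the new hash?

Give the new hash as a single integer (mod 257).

Answer: 104

Derivation:
val('i') = 9, val('a') = 1
Position k = 2, exponent = n-1-k = 2
B^2 mod M = 13^2 mod 257 = 169
Delta = (1 - 9) * 169 mod 257 = 190
New hash = (171 + 190) mod 257 = 104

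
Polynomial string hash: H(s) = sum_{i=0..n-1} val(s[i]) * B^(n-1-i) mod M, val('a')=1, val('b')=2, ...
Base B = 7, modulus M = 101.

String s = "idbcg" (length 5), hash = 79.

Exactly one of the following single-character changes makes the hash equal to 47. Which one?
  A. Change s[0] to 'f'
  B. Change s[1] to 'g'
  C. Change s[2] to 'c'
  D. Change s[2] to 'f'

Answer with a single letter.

Answer: A

Derivation:
Option A: s[0]='i'->'f', delta=(6-9)*7^4 mod 101 = 69, hash=79+69 mod 101 = 47 <-- target
Option B: s[1]='d'->'g', delta=(7-4)*7^3 mod 101 = 19, hash=79+19 mod 101 = 98
Option C: s[2]='b'->'c', delta=(3-2)*7^2 mod 101 = 49, hash=79+49 mod 101 = 27
Option D: s[2]='b'->'f', delta=(6-2)*7^2 mod 101 = 95, hash=79+95 mod 101 = 73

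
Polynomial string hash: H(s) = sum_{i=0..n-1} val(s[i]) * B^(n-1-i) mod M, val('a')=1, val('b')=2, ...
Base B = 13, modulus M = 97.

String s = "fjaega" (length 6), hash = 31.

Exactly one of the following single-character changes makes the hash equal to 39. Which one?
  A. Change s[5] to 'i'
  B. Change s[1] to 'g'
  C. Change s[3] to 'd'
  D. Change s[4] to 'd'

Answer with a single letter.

Option A: s[5]='a'->'i', delta=(9-1)*13^0 mod 97 = 8, hash=31+8 mod 97 = 39 <-- target
Option B: s[1]='j'->'g', delta=(7-10)*13^4 mod 97 = 65, hash=31+65 mod 97 = 96
Option C: s[3]='e'->'d', delta=(4-5)*13^2 mod 97 = 25, hash=31+25 mod 97 = 56
Option D: s[4]='g'->'d', delta=(4-7)*13^1 mod 97 = 58, hash=31+58 mod 97 = 89

Answer: A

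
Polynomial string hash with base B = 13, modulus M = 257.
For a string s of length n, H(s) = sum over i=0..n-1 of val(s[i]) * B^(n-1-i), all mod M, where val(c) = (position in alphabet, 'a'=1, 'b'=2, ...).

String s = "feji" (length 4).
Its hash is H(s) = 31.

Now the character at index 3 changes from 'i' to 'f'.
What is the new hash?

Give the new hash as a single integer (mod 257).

val('i') = 9, val('f') = 6
Position k = 3, exponent = n-1-k = 0
B^0 mod M = 13^0 mod 257 = 1
Delta = (6 - 9) * 1 mod 257 = 254
New hash = (31 + 254) mod 257 = 28

Answer: 28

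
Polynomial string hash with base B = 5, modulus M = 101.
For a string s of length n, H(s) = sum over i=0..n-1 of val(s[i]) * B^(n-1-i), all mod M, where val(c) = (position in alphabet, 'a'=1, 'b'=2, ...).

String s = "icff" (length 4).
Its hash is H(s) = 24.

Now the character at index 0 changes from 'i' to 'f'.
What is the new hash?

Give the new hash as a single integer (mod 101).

val('i') = 9, val('f') = 6
Position k = 0, exponent = n-1-k = 3
B^3 mod M = 5^3 mod 101 = 24
Delta = (6 - 9) * 24 mod 101 = 29
New hash = (24 + 29) mod 101 = 53

Answer: 53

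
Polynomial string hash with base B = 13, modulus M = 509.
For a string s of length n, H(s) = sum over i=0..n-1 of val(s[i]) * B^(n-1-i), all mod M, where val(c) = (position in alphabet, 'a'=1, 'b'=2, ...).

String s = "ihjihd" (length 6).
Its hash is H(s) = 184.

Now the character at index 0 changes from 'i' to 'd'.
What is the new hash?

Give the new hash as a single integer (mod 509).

val('i') = 9, val('d') = 4
Position k = 0, exponent = n-1-k = 5
B^5 mod M = 13^5 mod 509 = 232
Delta = (4 - 9) * 232 mod 509 = 367
New hash = (184 + 367) mod 509 = 42

Answer: 42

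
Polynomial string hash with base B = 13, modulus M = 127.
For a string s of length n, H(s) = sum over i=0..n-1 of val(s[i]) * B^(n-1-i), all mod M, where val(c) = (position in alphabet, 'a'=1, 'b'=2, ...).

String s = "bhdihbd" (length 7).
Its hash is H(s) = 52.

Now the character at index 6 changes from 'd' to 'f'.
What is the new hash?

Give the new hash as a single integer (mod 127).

val('d') = 4, val('f') = 6
Position k = 6, exponent = n-1-k = 0
B^0 mod M = 13^0 mod 127 = 1
Delta = (6 - 4) * 1 mod 127 = 2
New hash = (52 + 2) mod 127 = 54

Answer: 54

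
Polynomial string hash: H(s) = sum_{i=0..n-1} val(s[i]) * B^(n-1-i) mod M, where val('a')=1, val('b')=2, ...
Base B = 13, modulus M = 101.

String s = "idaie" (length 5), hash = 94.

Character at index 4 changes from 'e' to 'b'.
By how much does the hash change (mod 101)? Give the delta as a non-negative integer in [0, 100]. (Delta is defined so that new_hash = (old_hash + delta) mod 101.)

Delta formula: (val(new) - val(old)) * B^(n-1-k) mod M
  val('b') - val('e') = 2 - 5 = -3
  B^(n-1-k) = 13^0 mod 101 = 1
  Delta = -3 * 1 mod 101 = 98

Answer: 98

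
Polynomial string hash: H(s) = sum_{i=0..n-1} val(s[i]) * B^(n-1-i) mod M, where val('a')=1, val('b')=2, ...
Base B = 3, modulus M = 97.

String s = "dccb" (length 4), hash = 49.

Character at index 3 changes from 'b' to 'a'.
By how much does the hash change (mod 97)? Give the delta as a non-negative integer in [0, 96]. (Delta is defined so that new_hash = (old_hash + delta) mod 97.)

Answer: 96

Derivation:
Delta formula: (val(new) - val(old)) * B^(n-1-k) mod M
  val('a') - val('b') = 1 - 2 = -1
  B^(n-1-k) = 3^0 mod 97 = 1
  Delta = -1 * 1 mod 97 = 96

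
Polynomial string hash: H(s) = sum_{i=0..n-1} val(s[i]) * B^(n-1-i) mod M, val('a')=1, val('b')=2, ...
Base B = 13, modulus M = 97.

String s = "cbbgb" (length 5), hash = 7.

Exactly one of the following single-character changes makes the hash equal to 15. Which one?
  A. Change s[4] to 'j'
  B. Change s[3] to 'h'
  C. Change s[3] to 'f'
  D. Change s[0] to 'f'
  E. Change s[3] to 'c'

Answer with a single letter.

Answer: A

Derivation:
Option A: s[4]='b'->'j', delta=(10-2)*13^0 mod 97 = 8, hash=7+8 mod 97 = 15 <-- target
Option B: s[3]='g'->'h', delta=(8-7)*13^1 mod 97 = 13, hash=7+13 mod 97 = 20
Option C: s[3]='g'->'f', delta=(6-7)*13^1 mod 97 = 84, hash=7+84 mod 97 = 91
Option D: s[0]='c'->'f', delta=(6-3)*13^4 mod 97 = 32, hash=7+32 mod 97 = 39
Option E: s[3]='g'->'c', delta=(3-7)*13^1 mod 97 = 45, hash=7+45 mod 97 = 52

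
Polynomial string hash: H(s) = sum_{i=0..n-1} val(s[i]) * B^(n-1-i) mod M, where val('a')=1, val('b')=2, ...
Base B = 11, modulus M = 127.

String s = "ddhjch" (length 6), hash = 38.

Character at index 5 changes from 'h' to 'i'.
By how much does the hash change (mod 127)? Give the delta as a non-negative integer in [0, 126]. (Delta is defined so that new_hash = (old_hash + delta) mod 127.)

Answer: 1

Derivation:
Delta formula: (val(new) - val(old)) * B^(n-1-k) mod M
  val('i') - val('h') = 9 - 8 = 1
  B^(n-1-k) = 11^0 mod 127 = 1
  Delta = 1 * 1 mod 127 = 1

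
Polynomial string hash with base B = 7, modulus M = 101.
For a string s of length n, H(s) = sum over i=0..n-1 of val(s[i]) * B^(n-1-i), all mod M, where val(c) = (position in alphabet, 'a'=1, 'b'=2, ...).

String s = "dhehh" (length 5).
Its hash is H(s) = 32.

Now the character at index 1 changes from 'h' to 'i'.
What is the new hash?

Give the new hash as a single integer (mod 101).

Answer: 72

Derivation:
val('h') = 8, val('i') = 9
Position k = 1, exponent = n-1-k = 3
B^3 mod M = 7^3 mod 101 = 40
Delta = (9 - 8) * 40 mod 101 = 40
New hash = (32 + 40) mod 101 = 72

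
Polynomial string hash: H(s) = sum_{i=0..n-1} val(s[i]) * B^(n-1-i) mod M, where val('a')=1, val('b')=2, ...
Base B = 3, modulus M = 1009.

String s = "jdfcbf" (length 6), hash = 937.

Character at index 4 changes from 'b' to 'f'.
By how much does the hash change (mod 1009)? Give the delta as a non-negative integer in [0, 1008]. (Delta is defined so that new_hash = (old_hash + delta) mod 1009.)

Answer: 12

Derivation:
Delta formula: (val(new) - val(old)) * B^(n-1-k) mod M
  val('f') - val('b') = 6 - 2 = 4
  B^(n-1-k) = 3^1 mod 1009 = 3
  Delta = 4 * 3 mod 1009 = 12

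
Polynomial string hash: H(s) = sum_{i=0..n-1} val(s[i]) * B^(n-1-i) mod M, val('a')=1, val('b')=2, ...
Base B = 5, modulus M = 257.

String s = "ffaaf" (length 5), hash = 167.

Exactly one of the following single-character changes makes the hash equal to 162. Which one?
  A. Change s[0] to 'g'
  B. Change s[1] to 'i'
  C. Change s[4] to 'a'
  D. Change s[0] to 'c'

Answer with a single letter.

Option A: s[0]='f'->'g', delta=(7-6)*5^4 mod 257 = 111, hash=167+111 mod 257 = 21
Option B: s[1]='f'->'i', delta=(9-6)*5^3 mod 257 = 118, hash=167+118 mod 257 = 28
Option C: s[4]='f'->'a', delta=(1-6)*5^0 mod 257 = 252, hash=167+252 mod 257 = 162 <-- target
Option D: s[0]='f'->'c', delta=(3-6)*5^4 mod 257 = 181, hash=167+181 mod 257 = 91

Answer: C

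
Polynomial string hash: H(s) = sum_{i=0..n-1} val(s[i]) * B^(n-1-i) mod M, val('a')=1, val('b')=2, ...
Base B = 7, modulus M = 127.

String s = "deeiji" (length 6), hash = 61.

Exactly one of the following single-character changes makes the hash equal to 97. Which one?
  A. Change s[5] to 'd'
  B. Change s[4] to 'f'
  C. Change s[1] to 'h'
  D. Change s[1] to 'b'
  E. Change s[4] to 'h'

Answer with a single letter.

Option A: s[5]='i'->'d', delta=(4-9)*7^0 mod 127 = 122, hash=61+122 mod 127 = 56
Option B: s[4]='j'->'f', delta=(6-10)*7^1 mod 127 = 99, hash=61+99 mod 127 = 33
Option C: s[1]='e'->'h', delta=(8-5)*7^4 mod 127 = 91, hash=61+91 mod 127 = 25
Option D: s[1]='e'->'b', delta=(2-5)*7^4 mod 127 = 36, hash=61+36 mod 127 = 97 <-- target
Option E: s[4]='j'->'h', delta=(8-10)*7^1 mod 127 = 113, hash=61+113 mod 127 = 47

Answer: D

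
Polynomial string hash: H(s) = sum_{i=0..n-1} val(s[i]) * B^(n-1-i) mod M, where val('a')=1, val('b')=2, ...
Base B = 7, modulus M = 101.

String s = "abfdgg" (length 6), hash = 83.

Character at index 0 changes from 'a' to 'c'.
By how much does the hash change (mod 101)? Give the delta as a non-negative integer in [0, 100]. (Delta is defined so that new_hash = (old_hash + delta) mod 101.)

Answer: 82

Derivation:
Delta formula: (val(new) - val(old)) * B^(n-1-k) mod M
  val('c') - val('a') = 3 - 1 = 2
  B^(n-1-k) = 7^5 mod 101 = 41
  Delta = 2 * 41 mod 101 = 82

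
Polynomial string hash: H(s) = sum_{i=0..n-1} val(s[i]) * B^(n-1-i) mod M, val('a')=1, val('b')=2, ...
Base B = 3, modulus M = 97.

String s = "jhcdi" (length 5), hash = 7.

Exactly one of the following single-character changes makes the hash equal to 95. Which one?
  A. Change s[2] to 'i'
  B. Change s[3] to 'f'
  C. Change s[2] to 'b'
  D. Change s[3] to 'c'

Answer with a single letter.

Answer: C

Derivation:
Option A: s[2]='c'->'i', delta=(9-3)*3^2 mod 97 = 54, hash=7+54 mod 97 = 61
Option B: s[3]='d'->'f', delta=(6-4)*3^1 mod 97 = 6, hash=7+6 mod 97 = 13
Option C: s[2]='c'->'b', delta=(2-3)*3^2 mod 97 = 88, hash=7+88 mod 97 = 95 <-- target
Option D: s[3]='d'->'c', delta=(3-4)*3^1 mod 97 = 94, hash=7+94 mod 97 = 4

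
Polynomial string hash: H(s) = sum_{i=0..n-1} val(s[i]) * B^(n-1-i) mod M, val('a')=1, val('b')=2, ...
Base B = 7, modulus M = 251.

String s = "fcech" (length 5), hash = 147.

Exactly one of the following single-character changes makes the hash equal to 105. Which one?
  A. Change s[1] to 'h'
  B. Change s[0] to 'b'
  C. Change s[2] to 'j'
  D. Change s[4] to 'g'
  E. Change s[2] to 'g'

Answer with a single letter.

Option A: s[1]='c'->'h', delta=(8-3)*7^3 mod 251 = 209, hash=147+209 mod 251 = 105 <-- target
Option B: s[0]='f'->'b', delta=(2-6)*7^4 mod 251 = 185, hash=147+185 mod 251 = 81
Option C: s[2]='e'->'j', delta=(10-5)*7^2 mod 251 = 245, hash=147+245 mod 251 = 141
Option D: s[4]='h'->'g', delta=(7-8)*7^0 mod 251 = 250, hash=147+250 mod 251 = 146
Option E: s[2]='e'->'g', delta=(7-5)*7^2 mod 251 = 98, hash=147+98 mod 251 = 245

Answer: A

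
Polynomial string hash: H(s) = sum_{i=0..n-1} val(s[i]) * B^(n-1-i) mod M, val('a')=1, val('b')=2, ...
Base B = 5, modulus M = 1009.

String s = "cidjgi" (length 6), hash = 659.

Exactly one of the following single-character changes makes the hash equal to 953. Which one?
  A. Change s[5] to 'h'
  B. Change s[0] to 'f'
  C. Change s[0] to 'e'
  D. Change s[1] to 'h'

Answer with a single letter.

Option A: s[5]='i'->'h', delta=(8-9)*5^0 mod 1009 = 1008, hash=659+1008 mod 1009 = 658
Option B: s[0]='c'->'f', delta=(6-3)*5^5 mod 1009 = 294, hash=659+294 mod 1009 = 953 <-- target
Option C: s[0]='c'->'e', delta=(5-3)*5^5 mod 1009 = 196, hash=659+196 mod 1009 = 855
Option D: s[1]='i'->'h', delta=(8-9)*5^4 mod 1009 = 384, hash=659+384 mod 1009 = 34

Answer: B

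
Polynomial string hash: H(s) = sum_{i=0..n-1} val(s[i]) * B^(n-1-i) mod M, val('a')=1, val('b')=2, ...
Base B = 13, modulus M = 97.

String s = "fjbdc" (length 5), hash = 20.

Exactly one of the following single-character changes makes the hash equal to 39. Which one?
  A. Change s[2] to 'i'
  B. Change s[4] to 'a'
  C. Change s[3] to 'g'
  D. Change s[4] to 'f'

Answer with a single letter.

Answer: A

Derivation:
Option A: s[2]='b'->'i', delta=(9-2)*13^2 mod 97 = 19, hash=20+19 mod 97 = 39 <-- target
Option B: s[4]='c'->'a', delta=(1-3)*13^0 mod 97 = 95, hash=20+95 mod 97 = 18
Option C: s[3]='d'->'g', delta=(7-4)*13^1 mod 97 = 39, hash=20+39 mod 97 = 59
Option D: s[4]='c'->'f', delta=(6-3)*13^0 mod 97 = 3, hash=20+3 mod 97 = 23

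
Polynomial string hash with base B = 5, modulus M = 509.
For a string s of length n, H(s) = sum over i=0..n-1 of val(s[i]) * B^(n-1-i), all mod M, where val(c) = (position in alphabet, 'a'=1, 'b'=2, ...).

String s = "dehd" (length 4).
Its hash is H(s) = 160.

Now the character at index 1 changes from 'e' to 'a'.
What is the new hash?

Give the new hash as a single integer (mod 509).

val('e') = 5, val('a') = 1
Position k = 1, exponent = n-1-k = 2
B^2 mod M = 5^2 mod 509 = 25
Delta = (1 - 5) * 25 mod 509 = 409
New hash = (160 + 409) mod 509 = 60

Answer: 60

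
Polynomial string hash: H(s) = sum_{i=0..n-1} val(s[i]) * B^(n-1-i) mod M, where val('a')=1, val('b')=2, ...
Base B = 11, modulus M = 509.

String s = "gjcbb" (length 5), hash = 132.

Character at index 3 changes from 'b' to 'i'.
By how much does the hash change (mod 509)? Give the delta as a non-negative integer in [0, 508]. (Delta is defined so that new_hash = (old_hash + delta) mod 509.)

Answer: 77

Derivation:
Delta formula: (val(new) - val(old)) * B^(n-1-k) mod M
  val('i') - val('b') = 9 - 2 = 7
  B^(n-1-k) = 11^1 mod 509 = 11
  Delta = 7 * 11 mod 509 = 77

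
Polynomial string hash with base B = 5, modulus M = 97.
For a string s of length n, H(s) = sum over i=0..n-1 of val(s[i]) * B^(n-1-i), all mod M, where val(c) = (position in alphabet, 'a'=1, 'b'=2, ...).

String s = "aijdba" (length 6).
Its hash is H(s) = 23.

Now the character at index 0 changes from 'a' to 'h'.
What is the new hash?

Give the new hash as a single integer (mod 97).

val('a') = 1, val('h') = 8
Position k = 0, exponent = n-1-k = 5
B^5 mod M = 5^5 mod 97 = 21
Delta = (8 - 1) * 21 mod 97 = 50
New hash = (23 + 50) mod 97 = 73

Answer: 73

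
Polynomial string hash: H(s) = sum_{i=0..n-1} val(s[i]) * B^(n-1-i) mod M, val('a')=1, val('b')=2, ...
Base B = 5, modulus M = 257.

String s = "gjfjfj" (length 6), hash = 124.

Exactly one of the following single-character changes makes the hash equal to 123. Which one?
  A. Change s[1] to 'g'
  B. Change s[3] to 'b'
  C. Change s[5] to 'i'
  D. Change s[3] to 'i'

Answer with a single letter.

Option A: s[1]='j'->'g', delta=(7-10)*5^4 mod 257 = 181, hash=124+181 mod 257 = 48
Option B: s[3]='j'->'b', delta=(2-10)*5^2 mod 257 = 57, hash=124+57 mod 257 = 181
Option C: s[5]='j'->'i', delta=(9-10)*5^0 mod 257 = 256, hash=124+256 mod 257 = 123 <-- target
Option D: s[3]='j'->'i', delta=(9-10)*5^2 mod 257 = 232, hash=124+232 mod 257 = 99

Answer: C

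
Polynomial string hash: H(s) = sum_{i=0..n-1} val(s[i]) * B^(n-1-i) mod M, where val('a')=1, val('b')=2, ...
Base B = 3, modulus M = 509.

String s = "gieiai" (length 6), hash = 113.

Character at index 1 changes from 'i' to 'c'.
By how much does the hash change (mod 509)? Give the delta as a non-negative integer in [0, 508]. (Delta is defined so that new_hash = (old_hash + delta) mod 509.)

Delta formula: (val(new) - val(old)) * B^(n-1-k) mod M
  val('c') - val('i') = 3 - 9 = -6
  B^(n-1-k) = 3^4 mod 509 = 81
  Delta = -6 * 81 mod 509 = 23

Answer: 23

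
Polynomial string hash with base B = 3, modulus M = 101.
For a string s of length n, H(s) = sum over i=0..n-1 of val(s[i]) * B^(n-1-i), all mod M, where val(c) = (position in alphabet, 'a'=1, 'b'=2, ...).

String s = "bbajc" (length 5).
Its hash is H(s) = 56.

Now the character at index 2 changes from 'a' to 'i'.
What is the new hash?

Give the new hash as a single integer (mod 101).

val('a') = 1, val('i') = 9
Position k = 2, exponent = n-1-k = 2
B^2 mod M = 3^2 mod 101 = 9
Delta = (9 - 1) * 9 mod 101 = 72
New hash = (56 + 72) mod 101 = 27

Answer: 27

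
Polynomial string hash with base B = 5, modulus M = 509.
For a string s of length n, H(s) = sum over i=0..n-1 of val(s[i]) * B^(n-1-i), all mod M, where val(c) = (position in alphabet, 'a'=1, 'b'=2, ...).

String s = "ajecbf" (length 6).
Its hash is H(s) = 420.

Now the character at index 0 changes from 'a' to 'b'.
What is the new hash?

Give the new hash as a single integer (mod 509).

Answer: 491

Derivation:
val('a') = 1, val('b') = 2
Position k = 0, exponent = n-1-k = 5
B^5 mod M = 5^5 mod 509 = 71
Delta = (2 - 1) * 71 mod 509 = 71
New hash = (420 + 71) mod 509 = 491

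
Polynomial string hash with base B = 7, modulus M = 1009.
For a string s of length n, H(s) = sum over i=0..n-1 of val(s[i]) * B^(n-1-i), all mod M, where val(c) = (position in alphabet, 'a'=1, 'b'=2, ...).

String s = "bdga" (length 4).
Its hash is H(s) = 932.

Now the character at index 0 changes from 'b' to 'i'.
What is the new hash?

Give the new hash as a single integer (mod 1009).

val('b') = 2, val('i') = 9
Position k = 0, exponent = n-1-k = 3
B^3 mod M = 7^3 mod 1009 = 343
Delta = (9 - 2) * 343 mod 1009 = 383
New hash = (932 + 383) mod 1009 = 306

Answer: 306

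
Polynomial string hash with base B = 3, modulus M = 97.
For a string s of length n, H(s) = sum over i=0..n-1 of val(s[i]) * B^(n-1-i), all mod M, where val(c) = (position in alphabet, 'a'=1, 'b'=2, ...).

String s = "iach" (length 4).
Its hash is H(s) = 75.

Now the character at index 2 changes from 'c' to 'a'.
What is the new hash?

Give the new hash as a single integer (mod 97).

val('c') = 3, val('a') = 1
Position k = 2, exponent = n-1-k = 1
B^1 mod M = 3^1 mod 97 = 3
Delta = (1 - 3) * 3 mod 97 = 91
New hash = (75 + 91) mod 97 = 69

Answer: 69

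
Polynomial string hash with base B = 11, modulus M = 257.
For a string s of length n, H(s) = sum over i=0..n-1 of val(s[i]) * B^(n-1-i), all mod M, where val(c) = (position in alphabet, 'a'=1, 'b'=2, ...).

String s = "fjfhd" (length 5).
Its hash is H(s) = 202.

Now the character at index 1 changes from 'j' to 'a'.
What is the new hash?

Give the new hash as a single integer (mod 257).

val('j') = 10, val('a') = 1
Position k = 1, exponent = n-1-k = 3
B^3 mod M = 11^3 mod 257 = 46
Delta = (1 - 10) * 46 mod 257 = 100
New hash = (202 + 100) mod 257 = 45

Answer: 45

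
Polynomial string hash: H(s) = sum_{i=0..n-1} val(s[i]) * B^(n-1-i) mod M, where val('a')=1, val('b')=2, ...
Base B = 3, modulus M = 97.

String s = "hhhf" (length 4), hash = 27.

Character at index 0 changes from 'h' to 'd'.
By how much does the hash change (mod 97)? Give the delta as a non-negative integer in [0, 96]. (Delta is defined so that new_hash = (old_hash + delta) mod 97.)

Answer: 86

Derivation:
Delta formula: (val(new) - val(old)) * B^(n-1-k) mod M
  val('d') - val('h') = 4 - 8 = -4
  B^(n-1-k) = 3^3 mod 97 = 27
  Delta = -4 * 27 mod 97 = 86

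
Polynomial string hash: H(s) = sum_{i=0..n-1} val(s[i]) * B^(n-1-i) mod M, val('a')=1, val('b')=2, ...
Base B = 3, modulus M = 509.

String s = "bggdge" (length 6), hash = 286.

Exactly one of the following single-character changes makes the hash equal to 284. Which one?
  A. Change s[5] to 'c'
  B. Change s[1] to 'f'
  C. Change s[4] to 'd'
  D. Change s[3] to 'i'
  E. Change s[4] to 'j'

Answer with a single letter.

Option A: s[5]='e'->'c', delta=(3-5)*3^0 mod 509 = 507, hash=286+507 mod 509 = 284 <-- target
Option B: s[1]='g'->'f', delta=(6-7)*3^4 mod 509 = 428, hash=286+428 mod 509 = 205
Option C: s[4]='g'->'d', delta=(4-7)*3^1 mod 509 = 500, hash=286+500 mod 509 = 277
Option D: s[3]='d'->'i', delta=(9-4)*3^2 mod 509 = 45, hash=286+45 mod 509 = 331
Option E: s[4]='g'->'j', delta=(10-7)*3^1 mod 509 = 9, hash=286+9 mod 509 = 295

Answer: A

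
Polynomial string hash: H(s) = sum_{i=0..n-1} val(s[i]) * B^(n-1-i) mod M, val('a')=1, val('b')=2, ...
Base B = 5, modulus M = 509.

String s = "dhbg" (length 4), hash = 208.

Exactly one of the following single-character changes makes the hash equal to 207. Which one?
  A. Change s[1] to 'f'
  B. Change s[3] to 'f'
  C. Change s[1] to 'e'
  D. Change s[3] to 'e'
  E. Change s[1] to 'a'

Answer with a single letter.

Answer: B

Derivation:
Option A: s[1]='h'->'f', delta=(6-8)*5^2 mod 509 = 459, hash=208+459 mod 509 = 158
Option B: s[3]='g'->'f', delta=(6-7)*5^0 mod 509 = 508, hash=208+508 mod 509 = 207 <-- target
Option C: s[1]='h'->'e', delta=(5-8)*5^2 mod 509 = 434, hash=208+434 mod 509 = 133
Option D: s[3]='g'->'e', delta=(5-7)*5^0 mod 509 = 507, hash=208+507 mod 509 = 206
Option E: s[1]='h'->'a', delta=(1-8)*5^2 mod 509 = 334, hash=208+334 mod 509 = 33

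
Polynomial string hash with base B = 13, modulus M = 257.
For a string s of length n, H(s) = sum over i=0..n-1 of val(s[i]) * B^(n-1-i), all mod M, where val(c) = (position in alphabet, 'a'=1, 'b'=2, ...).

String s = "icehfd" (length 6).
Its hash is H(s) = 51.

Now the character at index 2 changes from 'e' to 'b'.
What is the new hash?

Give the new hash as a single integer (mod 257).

Answer: 142

Derivation:
val('e') = 5, val('b') = 2
Position k = 2, exponent = n-1-k = 3
B^3 mod M = 13^3 mod 257 = 141
Delta = (2 - 5) * 141 mod 257 = 91
New hash = (51 + 91) mod 257 = 142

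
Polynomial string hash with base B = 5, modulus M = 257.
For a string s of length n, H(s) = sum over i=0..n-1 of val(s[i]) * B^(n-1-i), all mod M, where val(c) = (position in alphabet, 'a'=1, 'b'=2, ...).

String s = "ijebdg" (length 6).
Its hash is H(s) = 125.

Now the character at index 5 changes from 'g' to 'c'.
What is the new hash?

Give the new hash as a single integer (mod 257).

Answer: 121

Derivation:
val('g') = 7, val('c') = 3
Position k = 5, exponent = n-1-k = 0
B^0 mod M = 5^0 mod 257 = 1
Delta = (3 - 7) * 1 mod 257 = 253
New hash = (125 + 253) mod 257 = 121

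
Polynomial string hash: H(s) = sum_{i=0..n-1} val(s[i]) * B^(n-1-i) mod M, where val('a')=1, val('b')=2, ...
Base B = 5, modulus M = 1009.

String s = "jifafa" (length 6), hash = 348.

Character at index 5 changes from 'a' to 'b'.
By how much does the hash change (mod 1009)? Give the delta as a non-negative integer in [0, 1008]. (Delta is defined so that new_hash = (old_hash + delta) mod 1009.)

Answer: 1

Derivation:
Delta formula: (val(new) - val(old)) * B^(n-1-k) mod M
  val('b') - val('a') = 2 - 1 = 1
  B^(n-1-k) = 5^0 mod 1009 = 1
  Delta = 1 * 1 mod 1009 = 1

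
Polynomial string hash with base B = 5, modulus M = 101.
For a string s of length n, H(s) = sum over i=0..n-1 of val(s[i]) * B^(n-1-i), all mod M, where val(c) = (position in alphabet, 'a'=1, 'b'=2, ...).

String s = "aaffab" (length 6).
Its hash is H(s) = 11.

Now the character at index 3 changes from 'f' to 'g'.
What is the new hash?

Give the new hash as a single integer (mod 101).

Answer: 36

Derivation:
val('f') = 6, val('g') = 7
Position k = 3, exponent = n-1-k = 2
B^2 mod M = 5^2 mod 101 = 25
Delta = (7 - 6) * 25 mod 101 = 25
New hash = (11 + 25) mod 101 = 36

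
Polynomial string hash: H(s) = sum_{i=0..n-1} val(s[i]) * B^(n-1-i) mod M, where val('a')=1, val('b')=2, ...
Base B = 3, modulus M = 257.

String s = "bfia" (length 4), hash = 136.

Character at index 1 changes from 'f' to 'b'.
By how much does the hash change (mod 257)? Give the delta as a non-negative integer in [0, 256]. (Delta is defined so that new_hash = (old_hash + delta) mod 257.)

Answer: 221

Derivation:
Delta formula: (val(new) - val(old)) * B^(n-1-k) mod M
  val('b') - val('f') = 2 - 6 = -4
  B^(n-1-k) = 3^2 mod 257 = 9
  Delta = -4 * 9 mod 257 = 221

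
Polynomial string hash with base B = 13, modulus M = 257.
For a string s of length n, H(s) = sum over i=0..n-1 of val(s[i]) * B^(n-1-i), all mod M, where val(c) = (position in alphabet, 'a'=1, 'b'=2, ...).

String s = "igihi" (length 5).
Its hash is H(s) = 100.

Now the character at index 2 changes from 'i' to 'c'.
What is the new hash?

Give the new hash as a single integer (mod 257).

Answer: 114

Derivation:
val('i') = 9, val('c') = 3
Position k = 2, exponent = n-1-k = 2
B^2 mod M = 13^2 mod 257 = 169
Delta = (3 - 9) * 169 mod 257 = 14
New hash = (100 + 14) mod 257 = 114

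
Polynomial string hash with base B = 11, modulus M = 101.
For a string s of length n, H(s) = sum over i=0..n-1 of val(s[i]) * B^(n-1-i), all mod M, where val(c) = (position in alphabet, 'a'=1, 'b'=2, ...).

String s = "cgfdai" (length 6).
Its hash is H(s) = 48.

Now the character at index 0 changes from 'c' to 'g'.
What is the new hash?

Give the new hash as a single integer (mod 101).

val('c') = 3, val('g') = 7
Position k = 0, exponent = n-1-k = 5
B^5 mod M = 11^5 mod 101 = 57
Delta = (7 - 3) * 57 mod 101 = 26
New hash = (48 + 26) mod 101 = 74

Answer: 74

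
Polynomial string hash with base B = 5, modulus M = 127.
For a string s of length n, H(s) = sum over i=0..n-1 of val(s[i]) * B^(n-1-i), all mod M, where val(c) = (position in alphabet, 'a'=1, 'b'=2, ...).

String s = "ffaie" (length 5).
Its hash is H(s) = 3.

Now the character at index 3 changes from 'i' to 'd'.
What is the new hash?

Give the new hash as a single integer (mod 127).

val('i') = 9, val('d') = 4
Position k = 3, exponent = n-1-k = 1
B^1 mod M = 5^1 mod 127 = 5
Delta = (4 - 9) * 5 mod 127 = 102
New hash = (3 + 102) mod 127 = 105

Answer: 105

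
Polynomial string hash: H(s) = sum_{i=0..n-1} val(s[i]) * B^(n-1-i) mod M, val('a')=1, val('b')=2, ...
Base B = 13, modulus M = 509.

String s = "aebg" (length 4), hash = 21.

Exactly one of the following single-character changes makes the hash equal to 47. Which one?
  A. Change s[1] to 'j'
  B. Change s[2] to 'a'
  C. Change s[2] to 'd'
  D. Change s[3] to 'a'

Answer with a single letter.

Option A: s[1]='e'->'j', delta=(10-5)*13^2 mod 509 = 336, hash=21+336 mod 509 = 357
Option B: s[2]='b'->'a', delta=(1-2)*13^1 mod 509 = 496, hash=21+496 mod 509 = 8
Option C: s[2]='b'->'d', delta=(4-2)*13^1 mod 509 = 26, hash=21+26 mod 509 = 47 <-- target
Option D: s[3]='g'->'a', delta=(1-7)*13^0 mod 509 = 503, hash=21+503 mod 509 = 15

Answer: C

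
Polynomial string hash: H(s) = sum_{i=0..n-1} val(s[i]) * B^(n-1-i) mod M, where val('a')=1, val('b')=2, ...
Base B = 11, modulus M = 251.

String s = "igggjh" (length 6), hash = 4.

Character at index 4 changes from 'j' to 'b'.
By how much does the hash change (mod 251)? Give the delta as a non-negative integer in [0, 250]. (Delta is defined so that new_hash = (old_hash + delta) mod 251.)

Delta formula: (val(new) - val(old)) * B^(n-1-k) mod M
  val('b') - val('j') = 2 - 10 = -8
  B^(n-1-k) = 11^1 mod 251 = 11
  Delta = -8 * 11 mod 251 = 163

Answer: 163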